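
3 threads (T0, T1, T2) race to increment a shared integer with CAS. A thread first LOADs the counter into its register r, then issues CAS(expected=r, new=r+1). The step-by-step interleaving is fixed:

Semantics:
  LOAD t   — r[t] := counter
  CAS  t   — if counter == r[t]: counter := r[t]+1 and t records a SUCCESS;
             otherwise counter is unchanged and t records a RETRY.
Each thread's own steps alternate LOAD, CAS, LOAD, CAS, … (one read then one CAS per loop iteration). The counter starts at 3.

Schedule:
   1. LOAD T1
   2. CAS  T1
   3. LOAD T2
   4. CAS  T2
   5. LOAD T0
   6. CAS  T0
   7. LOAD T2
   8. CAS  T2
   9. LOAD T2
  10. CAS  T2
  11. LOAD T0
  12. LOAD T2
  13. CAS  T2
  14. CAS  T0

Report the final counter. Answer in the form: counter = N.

T1 LOAD — after: cnt=3, r=3 — load
T1 CAS — after: cnt=4, r=3 — ok
T2 LOAD — after: cnt=4, r=4 — load
T2 CAS — after: cnt=5, r=4 — ok
T0 LOAD — after: cnt=5, r=5 — load
T0 CAS — after: cnt=6, r=5 — ok
T2 LOAD — after: cnt=6, r=6 — load
T2 CAS — after: cnt=7, r=6 — ok
T2 LOAD — after: cnt=7, r=7 — load
T2 CAS — after: cnt=8, r=7 — ok
T0 LOAD — after: cnt=8, r=8 — load
T2 LOAD — after: cnt=8, r=8 — load
T2 CAS — after: cnt=9, r=8 — ok
T0 CAS — after: cnt=9, r=8 — retry

counter = 9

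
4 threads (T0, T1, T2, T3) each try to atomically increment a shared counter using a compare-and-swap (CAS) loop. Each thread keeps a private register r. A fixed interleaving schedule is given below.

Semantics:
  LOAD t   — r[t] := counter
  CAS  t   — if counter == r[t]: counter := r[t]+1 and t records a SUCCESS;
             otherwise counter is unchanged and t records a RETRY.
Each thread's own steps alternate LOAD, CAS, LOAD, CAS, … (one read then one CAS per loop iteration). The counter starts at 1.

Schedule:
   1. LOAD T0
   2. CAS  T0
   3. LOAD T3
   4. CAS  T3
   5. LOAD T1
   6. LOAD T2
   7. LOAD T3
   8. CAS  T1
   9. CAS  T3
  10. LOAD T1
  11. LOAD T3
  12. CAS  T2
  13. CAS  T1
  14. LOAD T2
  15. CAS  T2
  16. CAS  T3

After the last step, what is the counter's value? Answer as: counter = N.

1. LOAD T0 → mem=1 r[T0]=1 [LOAD]
2. CAS T0 → mem=2 r[T0]=1 [OK]
3. LOAD T3 → mem=2 r[T3]=2 [LOAD]
4. CAS T3 → mem=3 r[T3]=2 [OK]
5. LOAD T1 → mem=3 r[T1]=3 [LOAD]
6. LOAD T2 → mem=3 r[T2]=3 [LOAD]
7. LOAD T3 → mem=3 r[T3]=3 [LOAD]
8. CAS T1 → mem=4 r[T1]=3 [OK]
9. CAS T3 → mem=4 r[T3]=3 [RETRY]
10. LOAD T1 → mem=4 r[T1]=4 [LOAD]
11. LOAD T3 → mem=4 r[T3]=4 [LOAD]
12. CAS T2 → mem=4 r[T2]=3 [RETRY]
13. CAS T1 → mem=5 r[T1]=4 [OK]
14. LOAD T2 → mem=5 r[T2]=5 [LOAD]
15. CAS T2 → mem=6 r[T2]=5 [OK]
16. CAS T3 → mem=6 r[T3]=4 [RETRY]

counter = 6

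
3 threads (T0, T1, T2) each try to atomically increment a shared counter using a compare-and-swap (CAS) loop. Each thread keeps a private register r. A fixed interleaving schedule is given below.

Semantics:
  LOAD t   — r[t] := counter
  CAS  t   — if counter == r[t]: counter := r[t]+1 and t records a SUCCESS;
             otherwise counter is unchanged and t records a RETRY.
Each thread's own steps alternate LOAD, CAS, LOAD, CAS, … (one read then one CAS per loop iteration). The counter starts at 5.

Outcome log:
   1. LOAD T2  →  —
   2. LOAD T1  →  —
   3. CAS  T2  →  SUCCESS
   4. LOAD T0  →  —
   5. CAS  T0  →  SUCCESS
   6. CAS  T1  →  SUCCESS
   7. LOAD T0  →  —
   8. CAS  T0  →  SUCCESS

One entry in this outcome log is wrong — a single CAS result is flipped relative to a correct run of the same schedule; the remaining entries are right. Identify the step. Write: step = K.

step = 6

Reference trace:
[1] T2.load  rd  (counter 5, T2.r 5)
[2] T1.load  rd  (counter 5, T1.r 5)
[3] T2.cas  hit  (counter 6, T2.r 5)
[4] T0.load  rd  (counter 6, T0.r 6)
[5] T0.cas  hit  (counter 7, T0.r 6)
[6] T1.cas  miss  (counter 7, T1.r 5)
[7] T0.load  rd  (counter 7, T0.r 7)
[8] T0.cas  hit  (counter 8, T0.r 7)
Log disagrees first at step 6.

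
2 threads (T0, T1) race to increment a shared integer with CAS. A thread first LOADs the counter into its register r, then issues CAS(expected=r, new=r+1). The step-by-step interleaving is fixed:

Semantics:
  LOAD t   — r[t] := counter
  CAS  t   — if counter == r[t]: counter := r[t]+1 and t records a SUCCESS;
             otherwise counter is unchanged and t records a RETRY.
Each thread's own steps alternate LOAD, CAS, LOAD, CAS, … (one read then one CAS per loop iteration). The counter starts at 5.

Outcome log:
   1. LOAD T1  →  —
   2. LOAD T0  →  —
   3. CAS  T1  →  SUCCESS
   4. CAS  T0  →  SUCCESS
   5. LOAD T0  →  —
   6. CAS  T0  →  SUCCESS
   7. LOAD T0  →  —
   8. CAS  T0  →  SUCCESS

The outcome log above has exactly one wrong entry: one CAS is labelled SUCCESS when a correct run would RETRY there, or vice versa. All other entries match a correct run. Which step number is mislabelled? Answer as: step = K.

step = 4

Correct run:
T1 LOAD — after: cnt=5, r=5 — load
T0 LOAD — after: cnt=5, r=5 — load
T1 CAS — after: cnt=6, r=5 — ok
T0 CAS — after: cnt=6, r=5 — retry
T0 LOAD — after: cnt=6, r=6 — load
T0 CAS — after: cnt=7, r=6 — ok
T0 LOAD — after: cnt=7, r=7 — load
T0 CAS — after: cnt=8, r=7 — ok
Flip is step 4.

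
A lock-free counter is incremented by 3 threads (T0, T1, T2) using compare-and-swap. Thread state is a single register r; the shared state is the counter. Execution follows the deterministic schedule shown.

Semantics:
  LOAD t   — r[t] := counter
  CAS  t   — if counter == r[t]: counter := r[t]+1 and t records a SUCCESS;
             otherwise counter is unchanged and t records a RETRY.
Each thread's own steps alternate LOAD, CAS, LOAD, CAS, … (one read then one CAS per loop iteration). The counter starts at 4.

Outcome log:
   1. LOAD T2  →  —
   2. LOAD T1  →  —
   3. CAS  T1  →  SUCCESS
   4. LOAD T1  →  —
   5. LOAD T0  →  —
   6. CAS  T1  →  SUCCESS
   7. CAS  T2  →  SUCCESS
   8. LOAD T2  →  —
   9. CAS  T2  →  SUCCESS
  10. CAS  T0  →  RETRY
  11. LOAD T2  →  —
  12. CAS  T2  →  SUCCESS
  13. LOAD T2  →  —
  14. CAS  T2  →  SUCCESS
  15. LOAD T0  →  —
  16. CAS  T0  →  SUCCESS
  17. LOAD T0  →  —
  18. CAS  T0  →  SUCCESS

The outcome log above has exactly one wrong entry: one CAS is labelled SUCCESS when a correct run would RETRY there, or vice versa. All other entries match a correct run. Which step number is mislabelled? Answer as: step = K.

step = 7

Re-executing:
1. LOAD T2 → mem=4 r[T2]=4 [LOAD]
2. LOAD T1 → mem=4 r[T1]=4 [LOAD]
3. CAS T1 → mem=5 r[T1]=4 [OK]
4. LOAD T1 → mem=5 r[T1]=5 [LOAD]
5. LOAD T0 → mem=5 r[T0]=5 [LOAD]
6. CAS T1 → mem=6 r[T1]=5 [OK]
7. CAS T2 → mem=6 r[T2]=4 [RETRY]
8. LOAD T2 → mem=6 r[T2]=6 [LOAD]
9. CAS T2 → mem=7 r[T2]=6 [OK]
10. CAS T0 → mem=7 r[T0]=5 [RETRY]
11. LOAD T2 → mem=7 r[T2]=7 [LOAD]
12. CAS T2 → mem=8 r[T2]=7 [OK]
13. LOAD T2 → mem=8 r[T2]=8 [LOAD]
14. CAS T2 → mem=9 r[T2]=8 [OK]
15. LOAD T0 → mem=9 r[T0]=9 [LOAD]
16. CAS T0 → mem=10 r[T0]=9 [OK]
17. LOAD T0 → mem=10 r[T0]=10 [LOAD]
18. CAS T0 → mem=11 r[T0]=10 [OK]
Log disagrees first at step 7.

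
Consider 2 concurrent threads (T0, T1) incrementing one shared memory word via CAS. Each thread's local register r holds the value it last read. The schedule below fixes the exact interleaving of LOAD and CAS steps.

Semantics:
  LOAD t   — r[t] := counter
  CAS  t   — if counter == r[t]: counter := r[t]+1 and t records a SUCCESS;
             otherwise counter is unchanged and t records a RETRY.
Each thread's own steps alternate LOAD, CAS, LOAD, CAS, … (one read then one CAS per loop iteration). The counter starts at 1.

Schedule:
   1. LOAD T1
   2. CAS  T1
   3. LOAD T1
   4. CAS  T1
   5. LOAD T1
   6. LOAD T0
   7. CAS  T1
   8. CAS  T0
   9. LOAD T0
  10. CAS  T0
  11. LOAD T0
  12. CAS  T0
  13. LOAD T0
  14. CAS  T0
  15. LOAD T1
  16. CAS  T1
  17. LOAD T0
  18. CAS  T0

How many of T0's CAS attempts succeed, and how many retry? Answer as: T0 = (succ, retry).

step 1: T1 LOAD ⇒ load; ctr=1 reg=1
step 2: T1 CAS ⇒ ok; ctr=2 reg=1
step 3: T1 LOAD ⇒ load; ctr=2 reg=2
step 4: T1 CAS ⇒ ok; ctr=3 reg=2
step 5: T1 LOAD ⇒ load; ctr=3 reg=3
step 6: T0 LOAD ⇒ load; ctr=3 reg=3
step 7: T1 CAS ⇒ ok; ctr=4 reg=3
step 8: T0 CAS ⇒ retry; ctr=4 reg=3
step 9: T0 LOAD ⇒ load; ctr=4 reg=4
step 10: T0 CAS ⇒ ok; ctr=5 reg=4
step 11: T0 LOAD ⇒ load; ctr=5 reg=5
step 12: T0 CAS ⇒ ok; ctr=6 reg=5
step 13: T0 LOAD ⇒ load; ctr=6 reg=6
step 14: T0 CAS ⇒ ok; ctr=7 reg=6
step 15: T1 LOAD ⇒ load; ctr=7 reg=7
step 16: T1 CAS ⇒ ok; ctr=8 reg=7
step 17: T0 LOAD ⇒ load; ctr=8 reg=8
step 18: T0 CAS ⇒ ok; ctr=9 reg=8

T0 = (4, 1)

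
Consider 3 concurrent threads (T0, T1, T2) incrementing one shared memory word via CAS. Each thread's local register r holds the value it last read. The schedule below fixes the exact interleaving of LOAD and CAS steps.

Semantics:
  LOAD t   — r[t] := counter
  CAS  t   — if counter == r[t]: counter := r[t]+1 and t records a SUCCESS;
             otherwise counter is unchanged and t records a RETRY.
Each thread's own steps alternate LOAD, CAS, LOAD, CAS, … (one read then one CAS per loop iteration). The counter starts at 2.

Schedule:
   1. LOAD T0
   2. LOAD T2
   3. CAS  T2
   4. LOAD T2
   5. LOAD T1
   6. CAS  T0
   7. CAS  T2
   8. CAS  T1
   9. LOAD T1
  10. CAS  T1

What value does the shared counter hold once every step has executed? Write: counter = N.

#1 T0 reads 2
#2 T2 reads 2
#3 T2 CAS(2→3) writes; counter now 3
#4 T2 reads 3
#5 T1 reads 3
#6 T0 CAS(2→3) fails; counter now 3
#7 T2 CAS(3→4) writes; counter now 4
#8 T1 CAS(3→4) fails; counter now 4
#9 T1 reads 4
#10 T1 CAS(4→5) writes; counter now 5

counter = 5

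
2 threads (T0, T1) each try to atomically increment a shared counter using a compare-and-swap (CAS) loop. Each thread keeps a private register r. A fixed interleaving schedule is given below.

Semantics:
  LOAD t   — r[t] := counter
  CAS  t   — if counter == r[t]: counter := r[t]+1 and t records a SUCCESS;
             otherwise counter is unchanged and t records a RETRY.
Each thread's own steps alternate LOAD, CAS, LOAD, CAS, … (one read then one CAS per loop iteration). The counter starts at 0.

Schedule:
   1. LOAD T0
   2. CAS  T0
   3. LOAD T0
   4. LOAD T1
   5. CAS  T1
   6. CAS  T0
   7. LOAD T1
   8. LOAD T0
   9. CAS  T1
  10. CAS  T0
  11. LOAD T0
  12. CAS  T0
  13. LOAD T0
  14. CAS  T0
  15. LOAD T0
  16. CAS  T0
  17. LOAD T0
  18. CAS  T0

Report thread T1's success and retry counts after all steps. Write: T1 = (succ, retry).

#1 T0 reads 0
#2 T0 CAS(0→1) writes; counter now 1
#3 T0 reads 1
#4 T1 reads 1
#5 T1 CAS(1→2) writes; counter now 2
#6 T0 CAS(1→2) fails; counter now 2
#7 T1 reads 2
#8 T0 reads 2
#9 T1 CAS(2→3) writes; counter now 3
#10 T0 CAS(2→3) fails; counter now 3
#11 T0 reads 3
#12 T0 CAS(3→4) writes; counter now 4
#13 T0 reads 4
#14 T0 CAS(4→5) writes; counter now 5
#15 T0 reads 5
#16 T0 CAS(5→6) writes; counter now 6
#17 T0 reads 6
#18 T0 CAS(6→7) writes; counter now 7

T1 = (2, 0)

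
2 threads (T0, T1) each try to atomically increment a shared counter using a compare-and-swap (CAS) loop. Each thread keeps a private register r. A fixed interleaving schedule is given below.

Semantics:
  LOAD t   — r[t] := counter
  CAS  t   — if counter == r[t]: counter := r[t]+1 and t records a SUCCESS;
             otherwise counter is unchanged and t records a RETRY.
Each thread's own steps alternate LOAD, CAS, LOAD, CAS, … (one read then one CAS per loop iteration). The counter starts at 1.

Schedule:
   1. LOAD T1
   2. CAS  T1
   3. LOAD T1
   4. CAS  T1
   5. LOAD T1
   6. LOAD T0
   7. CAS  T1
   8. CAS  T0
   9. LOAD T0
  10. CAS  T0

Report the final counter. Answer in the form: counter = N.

counter = 5

[1] T1.load  rd  (counter 1, T1.r 1)
[2] T1.cas  hit  (counter 2, T1.r 1)
[3] T1.load  rd  (counter 2, T1.r 2)
[4] T1.cas  hit  (counter 3, T1.r 2)
[5] T1.load  rd  (counter 3, T1.r 3)
[6] T0.load  rd  (counter 3, T0.r 3)
[7] T1.cas  hit  (counter 4, T1.r 3)
[8] T0.cas  miss  (counter 4, T0.r 3)
[9] T0.load  rd  (counter 4, T0.r 4)
[10] T0.cas  hit  (counter 5, T0.r 4)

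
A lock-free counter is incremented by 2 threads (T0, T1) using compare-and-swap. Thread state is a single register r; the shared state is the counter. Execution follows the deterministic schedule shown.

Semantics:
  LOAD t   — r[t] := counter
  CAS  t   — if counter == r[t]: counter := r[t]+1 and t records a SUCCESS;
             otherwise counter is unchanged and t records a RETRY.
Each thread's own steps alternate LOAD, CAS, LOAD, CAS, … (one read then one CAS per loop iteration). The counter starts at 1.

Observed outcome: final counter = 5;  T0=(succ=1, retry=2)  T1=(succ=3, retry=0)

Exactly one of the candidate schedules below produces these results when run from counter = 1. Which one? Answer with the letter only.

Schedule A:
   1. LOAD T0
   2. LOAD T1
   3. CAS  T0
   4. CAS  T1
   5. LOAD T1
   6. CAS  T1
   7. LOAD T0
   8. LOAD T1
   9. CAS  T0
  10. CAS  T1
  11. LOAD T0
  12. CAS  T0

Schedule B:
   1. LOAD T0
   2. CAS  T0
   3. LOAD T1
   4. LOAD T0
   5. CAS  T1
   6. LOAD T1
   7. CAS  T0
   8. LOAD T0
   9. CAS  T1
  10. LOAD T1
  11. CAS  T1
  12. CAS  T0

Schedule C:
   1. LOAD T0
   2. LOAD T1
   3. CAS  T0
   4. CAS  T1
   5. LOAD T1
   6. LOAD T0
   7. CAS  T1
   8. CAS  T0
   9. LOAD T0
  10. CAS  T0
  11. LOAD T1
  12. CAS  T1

B

Simulating candidate B:
#1 T0 reads 1
#2 T0 CAS(1→2) writes; counter now 2
#3 T1 reads 2
#4 T0 reads 2
#5 T1 CAS(2→3) writes; counter now 3
#6 T1 reads 3
#7 T0 CAS(2→3) fails; counter now 3
#8 T0 reads 3
#9 T1 CAS(3→4) writes; counter now 4
#10 T1 reads 4
#11 T1 CAS(4→5) writes; counter now 5
#12 T0 CAS(3→4) fails; counter now 5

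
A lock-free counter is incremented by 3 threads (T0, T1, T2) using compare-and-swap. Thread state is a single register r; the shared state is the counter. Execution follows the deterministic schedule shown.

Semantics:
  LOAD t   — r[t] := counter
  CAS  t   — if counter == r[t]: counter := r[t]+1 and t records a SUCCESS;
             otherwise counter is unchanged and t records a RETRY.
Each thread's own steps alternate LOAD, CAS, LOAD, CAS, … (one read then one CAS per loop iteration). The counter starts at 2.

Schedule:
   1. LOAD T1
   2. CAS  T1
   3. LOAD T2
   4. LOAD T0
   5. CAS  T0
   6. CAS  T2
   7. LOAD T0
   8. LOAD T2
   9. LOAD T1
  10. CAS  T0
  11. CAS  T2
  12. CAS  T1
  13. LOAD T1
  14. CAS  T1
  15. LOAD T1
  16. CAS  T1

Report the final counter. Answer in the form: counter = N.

step 1: T1 LOAD ⇒ load; ctr=2 reg=2
step 2: T1 CAS ⇒ ok; ctr=3 reg=2
step 3: T2 LOAD ⇒ load; ctr=3 reg=3
step 4: T0 LOAD ⇒ load; ctr=3 reg=3
step 5: T0 CAS ⇒ ok; ctr=4 reg=3
step 6: T2 CAS ⇒ retry; ctr=4 reg=3
step 7: T0 LOAD ⇒ load; ctr=4 reg=4
step 8: T2 LOAD ⇒ load; ctr=4 reg=4
step 9: T1 LOAD ⇒ load; ctr=4 reg=4
step 10: T0 CAS ⇒ ok; ctr=5 reg=4
step 11: T2 CAS ⇒ retry; ctr=5 reg=4
step 12: T1 CAS ⇒ retry; ctr=5 reg=4
step 13: T1 LOAD ⇒ load; ctr=5 reg=5
step 14: T1 CAS ⇒ ok; ctr=6 reg=5
step 15: T1 LOAD ⇒ load; ctr=6 reg=6
step 16: T1 CAS ⇒ ok; ctr=7 reg=6

counter = 7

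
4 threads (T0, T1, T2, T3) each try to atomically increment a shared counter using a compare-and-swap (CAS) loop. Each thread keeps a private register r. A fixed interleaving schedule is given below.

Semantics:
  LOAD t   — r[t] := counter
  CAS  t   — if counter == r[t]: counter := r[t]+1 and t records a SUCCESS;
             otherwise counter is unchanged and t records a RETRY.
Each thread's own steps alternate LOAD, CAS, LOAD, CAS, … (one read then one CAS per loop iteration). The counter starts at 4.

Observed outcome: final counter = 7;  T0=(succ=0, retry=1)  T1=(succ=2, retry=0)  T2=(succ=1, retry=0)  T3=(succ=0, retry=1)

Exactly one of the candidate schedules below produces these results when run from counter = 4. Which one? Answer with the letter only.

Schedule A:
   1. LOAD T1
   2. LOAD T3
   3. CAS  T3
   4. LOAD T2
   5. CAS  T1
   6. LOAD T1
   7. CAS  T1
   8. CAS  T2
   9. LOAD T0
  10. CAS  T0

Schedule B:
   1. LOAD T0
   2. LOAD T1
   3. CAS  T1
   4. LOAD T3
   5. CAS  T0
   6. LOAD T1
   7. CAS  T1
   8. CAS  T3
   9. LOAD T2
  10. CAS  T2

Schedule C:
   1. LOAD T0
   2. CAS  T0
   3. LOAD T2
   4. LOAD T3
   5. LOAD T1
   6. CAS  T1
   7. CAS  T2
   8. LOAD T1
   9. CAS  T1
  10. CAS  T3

B

Tracing schedule B:
[1] T0.load  rd  (counter 4, T0.r 4)
[2] T1.load  rd  (counter 4, T1.r 4)
[3] T1.cas  hit  (counter 5, T1.r 4)
[4] T3.load  rd  (counter 5, T3.r 5)
[5] T0.cas  miss  (counter 5, T0.r 4)
[6] T1.load  rd  (counter 5, T1.r 5)
[7] T1.cas  hit  (counter 6, T1.r 5)
[8] T3.cas  miss  (counter 6, T3.r 5)
[9] T2.load  rd  (counter 6, T2.r 6)
[10] T2.cas  hit  (counter 7, T2.r 6)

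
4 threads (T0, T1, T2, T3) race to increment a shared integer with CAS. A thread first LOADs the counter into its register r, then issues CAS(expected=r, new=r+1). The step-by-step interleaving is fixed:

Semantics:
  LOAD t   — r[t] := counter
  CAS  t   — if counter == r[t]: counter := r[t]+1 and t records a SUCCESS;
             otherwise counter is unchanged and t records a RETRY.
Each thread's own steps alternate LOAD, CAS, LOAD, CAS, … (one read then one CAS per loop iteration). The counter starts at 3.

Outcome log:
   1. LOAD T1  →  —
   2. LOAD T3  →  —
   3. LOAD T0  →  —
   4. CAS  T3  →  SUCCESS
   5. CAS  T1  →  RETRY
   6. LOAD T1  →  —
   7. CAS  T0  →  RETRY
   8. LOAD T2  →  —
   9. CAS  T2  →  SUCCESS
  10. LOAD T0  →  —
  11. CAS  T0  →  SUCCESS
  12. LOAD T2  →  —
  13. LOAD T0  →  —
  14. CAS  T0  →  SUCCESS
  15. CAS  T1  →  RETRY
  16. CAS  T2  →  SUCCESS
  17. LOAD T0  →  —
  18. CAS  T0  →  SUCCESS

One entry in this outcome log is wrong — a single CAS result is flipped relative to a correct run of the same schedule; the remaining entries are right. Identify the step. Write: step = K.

step = 16

Re-executing:
   1) LOAD T1:  M=3  r_T1=3
   2) LOAD T3:  M=3  r_T3=3
   3) LOAD T0:  M=3  r_T0=3
   4) CAS  T3:  M=4  r_T3=3 ✓
   5) CAS  T1:  M=4  r_T1=3 ✗
   6) LOAD T1:  M=4  r_T1=4
   7) CAS  T0:  M=4  r_T0=3 ✗
   8) LOAD T2:  M=4  r_T2=4
   9) CAS  T2:  M=5  r_T2=4 ✓
  10) LOAD T0:  M=5  r_T0=5
  11) CAS  T0:  M=6  r_T0=5 ✓
  12) LOAD T2:  M=6  r_T2=6
  13) LOAD T0:  M=6  r_T0=6
  14) CAS  T0:  M=7  r_T0=6 ✓
  15) CAS  T1:  M=7  r_T1=4 ✗
  16) CAS  T2:  M=7  r_T2=6 ✗
  17) LOAD T0:  M=7  r_T0=7
  18) CAS  T0:  M=8  r_T0=7 ✓
Mismatch at 16.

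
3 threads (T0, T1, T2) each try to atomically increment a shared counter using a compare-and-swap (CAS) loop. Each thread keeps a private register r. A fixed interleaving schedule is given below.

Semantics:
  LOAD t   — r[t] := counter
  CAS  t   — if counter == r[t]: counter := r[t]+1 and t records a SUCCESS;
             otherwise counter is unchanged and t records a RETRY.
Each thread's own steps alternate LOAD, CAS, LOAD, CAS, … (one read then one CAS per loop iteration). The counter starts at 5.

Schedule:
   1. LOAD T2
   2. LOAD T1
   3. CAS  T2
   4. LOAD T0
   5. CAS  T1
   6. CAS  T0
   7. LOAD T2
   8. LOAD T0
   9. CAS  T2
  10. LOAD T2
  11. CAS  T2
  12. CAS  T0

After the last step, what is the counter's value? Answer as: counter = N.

   1) LOAD T2:  M=5  r_T2=5
   2) LOAD T1:  M=5  r_T1=5
   3) CAS  T2:  M=6  r_T2=5 ✓
   4) LOAD T0:  M=6  r_T0=6
   5) CAS  T1:  M=6  r_T1=5 ✗
   6) CAS  T0:  M=7  r_T0=6 ✓
   7) LOAD T2:  M=7  r_T2=7
   8) LOAD T0:  M=7  r_T0=7
   9) CAS  T2:  M=8  r_T2=7 ✓
  10) LOAD T2:  M=8  r_T2=8
  11) CAS  T2:  M=9  r_T2=8 ✓
  12) CAS  T0:  M=9  r_T0=7 ✗

counter = 9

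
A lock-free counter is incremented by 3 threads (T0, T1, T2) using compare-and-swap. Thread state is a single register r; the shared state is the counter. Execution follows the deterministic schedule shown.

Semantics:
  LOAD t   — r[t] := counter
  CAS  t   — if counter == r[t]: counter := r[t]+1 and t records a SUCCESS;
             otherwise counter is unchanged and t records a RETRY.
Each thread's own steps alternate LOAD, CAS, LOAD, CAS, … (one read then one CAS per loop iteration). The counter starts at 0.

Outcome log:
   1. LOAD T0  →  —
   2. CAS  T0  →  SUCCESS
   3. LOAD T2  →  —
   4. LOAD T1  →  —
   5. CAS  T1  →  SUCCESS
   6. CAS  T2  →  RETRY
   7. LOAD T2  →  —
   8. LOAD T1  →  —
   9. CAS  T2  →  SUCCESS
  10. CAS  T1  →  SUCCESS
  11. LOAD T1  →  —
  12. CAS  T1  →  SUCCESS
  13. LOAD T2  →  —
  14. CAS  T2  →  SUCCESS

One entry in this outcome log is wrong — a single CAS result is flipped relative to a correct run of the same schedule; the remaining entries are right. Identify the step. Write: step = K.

step = 10

Re-executing:
1. LOAD T0 → mem=0 r[T0]=0 [LOAD]
2. CAS T0 → mem=1 r[T0]=0 [OK]
3. LOAD T2 → mem=1 r[T2]=1 [LOAD]
4. LOAD T1 → mem=1 r[T1]=1 [LOAD]
5. CAS T1 → mem=2 r[T1]=1 [OK]
6. CAS T2 → mem=2 r[T2]=1 [RETRY]
7. LOAD T2 → mem=2 r[T2]=2 [LOAD]
8. LOAD T1 → mem=2 r[T1]=2 [LOAD]
9. CAS T2 → mem=3 r[T2]=2 [OK]
10. CAS T1 → mem=3 r[T1]=2 [RETRY]
11. LOAD T1 → mem=3 r[T1]=3 [LOAD]
12. CAS T1 → mem=4 r[T1]=3 [OK]
13. LOAD T2 → mem=4 r[T2]=4 [LOAD]
14. CAS T2 → mem=5 r[T2]=4 [OK]
Mismatch at 10.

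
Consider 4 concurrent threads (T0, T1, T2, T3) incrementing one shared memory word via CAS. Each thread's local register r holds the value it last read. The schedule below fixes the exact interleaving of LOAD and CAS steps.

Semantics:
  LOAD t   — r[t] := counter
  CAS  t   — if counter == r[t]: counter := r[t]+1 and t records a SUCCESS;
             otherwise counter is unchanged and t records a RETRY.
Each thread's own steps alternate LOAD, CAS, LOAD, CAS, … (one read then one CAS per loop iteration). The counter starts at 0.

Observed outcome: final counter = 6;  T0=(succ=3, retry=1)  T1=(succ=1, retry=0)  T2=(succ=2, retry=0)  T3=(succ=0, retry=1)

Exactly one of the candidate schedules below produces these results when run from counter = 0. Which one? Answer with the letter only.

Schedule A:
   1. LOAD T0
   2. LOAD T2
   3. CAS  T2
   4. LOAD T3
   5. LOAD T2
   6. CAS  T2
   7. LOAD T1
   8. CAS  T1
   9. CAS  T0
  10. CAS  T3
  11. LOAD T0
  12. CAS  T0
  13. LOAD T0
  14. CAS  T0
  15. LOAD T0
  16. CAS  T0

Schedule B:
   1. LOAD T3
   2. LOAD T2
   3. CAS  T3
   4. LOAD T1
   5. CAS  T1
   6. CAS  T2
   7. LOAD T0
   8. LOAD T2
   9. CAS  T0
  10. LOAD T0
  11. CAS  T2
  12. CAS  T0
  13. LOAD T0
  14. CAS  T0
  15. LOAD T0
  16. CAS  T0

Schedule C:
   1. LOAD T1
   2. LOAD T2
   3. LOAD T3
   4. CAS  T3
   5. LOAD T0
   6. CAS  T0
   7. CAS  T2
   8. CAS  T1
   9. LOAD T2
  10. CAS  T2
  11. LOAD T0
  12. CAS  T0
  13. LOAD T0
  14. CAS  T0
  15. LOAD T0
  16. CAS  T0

Run A:
[1] T0.load  rd  (counter 0, T0.r 0)
[2] T2.load  rd  (counter 0, T2.r 0)
[3] T2.cas  hit  (counter 1, T2.r 0)
[4] T3.load  rd  (counter 1, T3.r 1)
[5] T2.load  rd  (counter 1, T2.r 1)
[6] T2.cas  hit  (counter 2, T2.r 1)
[7] T1.load  rd  (counter 2, T1.r 2)
[8] T1.cas  hit  (counter 3, T1.r 2)
[9] T0.cas  miss  (counter 3, T0.r 0)
[10] T3.cas  miss  (counter 3, T3.r 1)
[11] T0.load  rd  (counter 3, T0.r 3)
[12] T0.cas  hit  (counter 4, T0.r 3)
[13] T0.load  rd  (counter 4, T0.r 4)
[14] T0.cas  hit  (counter 5, T0.r 4)
[15] T0.load  rd  (counter 5, T0.r 5)
[16] T0.cas  hit  (counter 6, T0.r 5)

A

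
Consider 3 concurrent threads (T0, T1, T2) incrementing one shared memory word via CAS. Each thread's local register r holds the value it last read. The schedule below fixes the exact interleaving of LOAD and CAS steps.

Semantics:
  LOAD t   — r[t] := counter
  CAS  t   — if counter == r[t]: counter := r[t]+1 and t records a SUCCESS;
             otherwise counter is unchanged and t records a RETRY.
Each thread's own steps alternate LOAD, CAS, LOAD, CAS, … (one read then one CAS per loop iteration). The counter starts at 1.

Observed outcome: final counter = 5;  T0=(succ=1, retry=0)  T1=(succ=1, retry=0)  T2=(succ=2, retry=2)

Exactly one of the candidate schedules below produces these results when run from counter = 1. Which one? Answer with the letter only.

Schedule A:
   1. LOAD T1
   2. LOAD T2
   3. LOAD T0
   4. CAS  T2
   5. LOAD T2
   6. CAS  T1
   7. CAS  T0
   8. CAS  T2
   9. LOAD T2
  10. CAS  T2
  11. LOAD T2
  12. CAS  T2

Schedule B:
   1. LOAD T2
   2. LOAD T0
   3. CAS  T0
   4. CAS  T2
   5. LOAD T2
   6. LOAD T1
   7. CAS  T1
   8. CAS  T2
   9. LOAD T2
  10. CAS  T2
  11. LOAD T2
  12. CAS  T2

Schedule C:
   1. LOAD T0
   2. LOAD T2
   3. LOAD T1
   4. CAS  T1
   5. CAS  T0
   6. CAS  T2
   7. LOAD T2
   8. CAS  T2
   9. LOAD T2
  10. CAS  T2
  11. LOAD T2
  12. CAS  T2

B

Tracing schedule B:
   1) LOAD T2:  M=1  r_T2=1
   2) LOAD T0:  M=1  r_T0=1
   3) CAS  T0:  M=2  r_T0=1 ✓
   4) CAS  T2:  M=2  r_T2=1 ✗
   5) LOAD T2:  M=2  r_T2=2
   6) LOAD T1:  M=2  r_T1=2
   7) CAS  T1:  M=3  r_T1=2 ✓
   8) CAS  T2:  M=3  r_T2=2 ✗
   9) LOAD T2:  M=3  r_T2=3
  10) CAS  T2:  M=4  r_T2=3 ✓
  11) LOAD T2:  M=4  r_T2=4
  12) CAS  T2:  M=5  r_T2=4 ✓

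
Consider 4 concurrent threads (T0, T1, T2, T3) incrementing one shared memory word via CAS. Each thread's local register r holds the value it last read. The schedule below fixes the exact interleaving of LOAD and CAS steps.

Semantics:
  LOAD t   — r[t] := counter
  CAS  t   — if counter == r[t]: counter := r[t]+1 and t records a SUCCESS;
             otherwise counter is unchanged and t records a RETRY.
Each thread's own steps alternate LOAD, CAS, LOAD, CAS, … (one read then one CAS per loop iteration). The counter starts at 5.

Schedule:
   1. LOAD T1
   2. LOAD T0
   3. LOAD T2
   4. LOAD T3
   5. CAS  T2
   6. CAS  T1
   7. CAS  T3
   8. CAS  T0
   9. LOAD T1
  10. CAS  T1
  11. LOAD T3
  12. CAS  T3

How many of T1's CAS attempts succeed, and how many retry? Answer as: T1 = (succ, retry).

[1] T1.load  rd  (counter 5, T1.r 5)
[2] T0.load  rd  (counter 5, T0.r 5)
[3] T2.load  rd  (counter 5, T2.r 5)
[4] T3.load  rd  (counter 5, T3.r 5)
[5] T2.cas  hit  (counter 6, T2.r 5)
[6] T1.cas  miss  (counter 6, T1.r 5)
[7] T3.cas  miss  (counter 6, T3.r 5)
[8] T0.cas  miss  (counter 6, T0.r 5)
[9] T1.load  rd  (counter 6, T1.r 6)
[10] T1.cas  hit  (counter 7, T1.r 6)
[11] T3.load  rd  (counter 7, T3.r 7)
[12] T3.cas  hit  (counter 8, T3.r 7)

T1 = (1, 1)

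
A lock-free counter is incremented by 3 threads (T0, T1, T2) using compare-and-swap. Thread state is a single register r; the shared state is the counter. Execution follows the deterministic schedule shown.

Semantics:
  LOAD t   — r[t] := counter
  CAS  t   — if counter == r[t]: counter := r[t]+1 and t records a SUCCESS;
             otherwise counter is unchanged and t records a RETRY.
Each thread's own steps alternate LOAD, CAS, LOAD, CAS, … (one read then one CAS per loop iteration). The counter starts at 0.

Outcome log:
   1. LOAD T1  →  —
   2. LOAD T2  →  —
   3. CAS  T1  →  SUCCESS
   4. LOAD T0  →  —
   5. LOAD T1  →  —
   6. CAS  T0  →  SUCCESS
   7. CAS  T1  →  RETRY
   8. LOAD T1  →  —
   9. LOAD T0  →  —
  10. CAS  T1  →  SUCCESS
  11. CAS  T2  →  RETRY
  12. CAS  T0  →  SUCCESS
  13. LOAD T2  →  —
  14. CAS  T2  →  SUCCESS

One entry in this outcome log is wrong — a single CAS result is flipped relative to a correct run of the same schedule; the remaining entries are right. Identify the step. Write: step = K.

Re-executing:
T1 LOAD — after: cnt=0, r=0 — load
T2 LOAD — after: cnt=0, r=0 — load
T1 CAS — after: cnt=1, r=0 — ok
T0 LOAD — after: cnt=1, r=1 — load
T1 LOAD — after: cnt=1, r=1 — load
T0 CAS — after: cnt=2, r=1 — ok
T1 CAS — after: cnt=2, r=1 — retry
T1 LOAD — after: cnt=2, r=2 — load
T0 LOAD — after: cnt=2, r=2 — load
T1 CAS — after: cnt=3, r=2 — ok
T2 CAS — after: cnt=3, r=0 — retry
T0 CAS — after: cnt=3, r=2 — retry
T2 LOAD — after: cnt=3, r=3 — load
T2 CAS — after: cnt=4, r=3 — ok
Log disagrees first at step 12.

step = 12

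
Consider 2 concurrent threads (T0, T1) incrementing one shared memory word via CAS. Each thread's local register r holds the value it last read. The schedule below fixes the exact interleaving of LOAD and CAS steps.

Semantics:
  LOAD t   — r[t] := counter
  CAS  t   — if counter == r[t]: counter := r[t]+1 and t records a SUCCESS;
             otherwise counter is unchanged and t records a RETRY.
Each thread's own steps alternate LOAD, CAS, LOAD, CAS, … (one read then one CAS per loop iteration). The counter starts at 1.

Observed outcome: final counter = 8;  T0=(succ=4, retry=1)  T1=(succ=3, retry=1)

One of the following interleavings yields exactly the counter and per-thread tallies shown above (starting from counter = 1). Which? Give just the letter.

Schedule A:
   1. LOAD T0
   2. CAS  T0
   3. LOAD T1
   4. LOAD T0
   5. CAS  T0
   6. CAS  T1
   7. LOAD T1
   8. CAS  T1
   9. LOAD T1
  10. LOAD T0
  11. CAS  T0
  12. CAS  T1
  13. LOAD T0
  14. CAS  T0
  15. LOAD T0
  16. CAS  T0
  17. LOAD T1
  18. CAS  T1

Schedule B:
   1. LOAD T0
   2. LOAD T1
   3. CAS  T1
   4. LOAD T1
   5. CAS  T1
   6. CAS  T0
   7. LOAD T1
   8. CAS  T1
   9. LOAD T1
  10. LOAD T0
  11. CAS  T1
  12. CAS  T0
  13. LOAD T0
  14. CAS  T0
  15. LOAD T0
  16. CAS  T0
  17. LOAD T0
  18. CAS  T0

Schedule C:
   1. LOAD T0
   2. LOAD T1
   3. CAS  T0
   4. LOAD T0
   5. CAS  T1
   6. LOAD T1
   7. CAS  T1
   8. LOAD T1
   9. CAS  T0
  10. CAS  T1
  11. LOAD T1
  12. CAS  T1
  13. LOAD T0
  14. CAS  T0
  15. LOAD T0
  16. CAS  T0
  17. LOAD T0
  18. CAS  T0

C

Tracing schedule C:
step 1: T0 LOAD ⇒ load; ctr=1 reg=1
step 2: T1 LOAD ⇒ load; ctr=1 reg=1
step 3: T0 CAS ⇒ ok; ctr=2 reg=1
step 4: T0 LOAD ⇒ load; ctr=2 reg=2
step 5: T1 CAS ⇒ retry; ctr=2 reg=1
step 6: T1 LOAD ⇒ load; ctr=2 reg=2
step 7: T1 CAS ⇒ ok; ctr=3 reg=2
step 8: T1 LOAD ⇒ load; ctr=3 reg=3
step 9: T0 CAS ⇒ retry; ctr=3 reg=2
step 10: T1 CAS ⇒ ok; ctr=4 reg=3
step 11: T1 LOAD ⇒ load; ctr=4 reg=4
step 12: T1 CAS ⇒ ok; ctr=5 reg=4
step 13: T0 LOAD ⇒ load; ctr=5 reg=5
step 14: T0 CAS ⇒ ok; ctr=6 reg=5
step 15: T0 LOAD ⇒ load; ctr=6 reg=6
step 16: T0 CAS ⇒ ok; ctr=7 reg=6
step 17: T0 LOAD ⇒ load; ctr=7 reg=7
step 18: T0 CAS ⇒ ok; ctr=8 reg=7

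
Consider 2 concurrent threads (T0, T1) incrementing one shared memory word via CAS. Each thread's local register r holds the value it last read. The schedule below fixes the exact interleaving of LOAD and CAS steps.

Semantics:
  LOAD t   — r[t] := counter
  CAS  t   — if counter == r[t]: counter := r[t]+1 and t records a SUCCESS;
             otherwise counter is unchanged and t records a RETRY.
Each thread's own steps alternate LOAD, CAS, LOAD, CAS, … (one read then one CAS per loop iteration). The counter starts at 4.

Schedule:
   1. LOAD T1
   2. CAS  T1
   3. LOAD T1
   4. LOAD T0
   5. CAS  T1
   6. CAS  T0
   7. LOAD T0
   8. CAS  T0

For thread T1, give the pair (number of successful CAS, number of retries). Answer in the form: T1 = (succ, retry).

T1 = (2, 0)

1. LOAD T1 → mem=4 r[T1]=4 [LOAD]
2. CAS T1 → mem=5 r[T1]=4 [OK]
3. LOAD T1 → mem=5 r[T1]=5 [LOAD]
4. LOAD T0 → mem=5 r[T0]=5 [LOAD]
5. CAS T1 → mem=6 r[T1]=5 [OK]
6. CAS T0 → mem=6 r[T0]=5 [RETRY]
7. LOAD T0 → mem=6 r[T0]=6 [LOAD]
8. CAS T0 → mem=7 r[T0]=6 [OK]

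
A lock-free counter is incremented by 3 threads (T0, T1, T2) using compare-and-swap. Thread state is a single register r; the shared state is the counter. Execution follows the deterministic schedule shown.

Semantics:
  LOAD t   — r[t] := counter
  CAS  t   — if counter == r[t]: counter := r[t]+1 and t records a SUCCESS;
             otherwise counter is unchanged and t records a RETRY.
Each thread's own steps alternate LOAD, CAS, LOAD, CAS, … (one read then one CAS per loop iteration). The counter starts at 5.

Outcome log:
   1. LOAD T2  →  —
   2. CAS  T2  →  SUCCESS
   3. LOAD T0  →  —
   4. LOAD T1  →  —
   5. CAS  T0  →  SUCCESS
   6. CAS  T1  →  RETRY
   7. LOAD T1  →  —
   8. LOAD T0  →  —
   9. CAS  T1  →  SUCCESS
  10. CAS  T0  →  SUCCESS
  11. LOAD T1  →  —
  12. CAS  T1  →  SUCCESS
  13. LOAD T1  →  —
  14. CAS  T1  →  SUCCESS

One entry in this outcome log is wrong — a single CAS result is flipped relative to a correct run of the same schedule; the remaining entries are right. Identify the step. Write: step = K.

Re-executing:
step 1: T2 LOAD ⇒ load; ctr=5 reg=5
step 2: T2 CAS ⇒ ok; ctr=6 reg=5
step 3: T0 LOAD ⇒ load; ctr=6 reg=6
step 4: T1 LOAD ⇒ load; ctr=6 reg=6
step 5: T0 CAS ⇒ ok; ctr=7 reg=6
step 6: T1 CAS ⇒ retry; ctr=7 reg=6
step 7: T1 LOAD ⇒ load; ctr=7 reg=7
step 8: T0 LOAD ⇒ load; ctr=7 reg=7
step 9: T1 CAS ⇒ ok; ctr=8 reg=7
step 10: T0 CAS ⇒ retry; ctr=8 reg=7
step 11: T1 LOAD ⇒ load; ctr=8 reg=8
step 12: T1 CAS ⇒ ok; ctr=9 reg=8
step 13: T1 LOAD ⇒ load; ctr=9 reg=9
step 14: T1 CAS ⇒ ok; ctr=10 reg=9
Log disagrees first at step 10.

step = 10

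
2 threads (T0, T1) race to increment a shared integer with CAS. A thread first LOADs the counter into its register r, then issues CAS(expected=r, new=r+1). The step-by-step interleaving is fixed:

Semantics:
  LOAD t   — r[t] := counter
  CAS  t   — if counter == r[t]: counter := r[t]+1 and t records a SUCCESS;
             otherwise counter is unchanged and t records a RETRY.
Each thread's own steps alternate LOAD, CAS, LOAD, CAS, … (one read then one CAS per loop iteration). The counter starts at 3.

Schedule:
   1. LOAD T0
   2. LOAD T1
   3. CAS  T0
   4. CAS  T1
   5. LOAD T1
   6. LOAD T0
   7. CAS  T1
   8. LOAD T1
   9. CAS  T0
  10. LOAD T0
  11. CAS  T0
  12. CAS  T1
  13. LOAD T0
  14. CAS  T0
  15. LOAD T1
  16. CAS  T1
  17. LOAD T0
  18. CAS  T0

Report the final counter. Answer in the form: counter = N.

counter = 9

T0 LOAD — after: cnt=3, r=3 — load
T1 LOAD — after: cnt=3, r=3 — load
T0 CAS — after: cnt=4, r=3 — ok
T1 CAS — after: cnt=4, r=3 — retry
T1 LOAD — after: cnt=4, r=4 — load
T0 LOAD — after: cnt=4, r=4 — load
T1 CAS — after: cnt=5, r=4 — ok
T1 LOAD — after: cnt=5, r=5 — load
T0 CAS — after: cnt=5, r=4 — retry
T0 LOAD — after: cnt=5, r=5 — load
T0 CAS — after: cnt=6, r=5 — ok
T1 CAS — after: cnt=6, r=5 — retry
T0 LOAD — after: cnt=6, r=6 — load
T0 CAS — after: cnt=7, r=6 — ok
T1 LOAD — after: cnt=7, r=7 — load
T1 CAS — after: cnt=8, r=7 — ok
T0 LOAD — after: cnt=8, r=8 — load
T0 CAS — after: cnt=9, r=8 — ok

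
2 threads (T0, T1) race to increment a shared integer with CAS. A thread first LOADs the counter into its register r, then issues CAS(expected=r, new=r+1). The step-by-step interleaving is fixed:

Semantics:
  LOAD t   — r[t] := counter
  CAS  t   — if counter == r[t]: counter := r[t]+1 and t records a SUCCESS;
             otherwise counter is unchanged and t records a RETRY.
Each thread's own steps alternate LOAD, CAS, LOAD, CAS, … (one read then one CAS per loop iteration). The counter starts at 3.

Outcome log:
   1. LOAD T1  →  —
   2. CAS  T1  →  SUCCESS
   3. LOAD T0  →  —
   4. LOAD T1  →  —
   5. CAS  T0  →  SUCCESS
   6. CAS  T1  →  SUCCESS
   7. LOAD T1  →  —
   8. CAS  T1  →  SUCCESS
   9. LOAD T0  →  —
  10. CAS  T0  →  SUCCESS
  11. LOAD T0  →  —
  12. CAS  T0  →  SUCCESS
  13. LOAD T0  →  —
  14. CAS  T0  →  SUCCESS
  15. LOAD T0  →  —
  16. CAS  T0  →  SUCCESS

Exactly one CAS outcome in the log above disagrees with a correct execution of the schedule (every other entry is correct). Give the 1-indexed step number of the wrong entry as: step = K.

step = 6

Correct run:
1. LOAD T1 → mem=3 r[T1]=3 [LOAD]
2. CAS T1 → mem=4 r[T1]=3 [OK]
3. LOAD T0 → mem=4 r[T0]=4 [LOAD]
4. LOAD T1 → mem=4 r[T1]=4 [LOAD]
5. CAS T0 → mem=5 r[T0]=4 [OK]
6. CAS T1 → mem=5 r[T1]=4 [RETRY]
7. LOAD T1 → mem=5 r[T1]=5 [LOAD]
8. CAS T1 → mem=6 r[T1]=5 [OK]
9. LOAD T0 → mem=6 r[T0]=6 [LOAD]
10. CAS T0 → mem=7 r[T0]=6 [OK]
11. LOAD T0 → mem=7 r[T0]=7 [LOAD]
12. CAS T0 → mem=8 r[T0]=7 [OK]
13. LOAD T0 → mem=8 r[T0]=8 [LOAD]
14. CAS T0 → mem=9 r[T0]=8 [OK]
15. LOAD T0 → mem=9 r[T0]=9 [LOAD]
16. CAS T0 → mem=10 r[T0]=9 [OK]
Log disagrees first at step 6.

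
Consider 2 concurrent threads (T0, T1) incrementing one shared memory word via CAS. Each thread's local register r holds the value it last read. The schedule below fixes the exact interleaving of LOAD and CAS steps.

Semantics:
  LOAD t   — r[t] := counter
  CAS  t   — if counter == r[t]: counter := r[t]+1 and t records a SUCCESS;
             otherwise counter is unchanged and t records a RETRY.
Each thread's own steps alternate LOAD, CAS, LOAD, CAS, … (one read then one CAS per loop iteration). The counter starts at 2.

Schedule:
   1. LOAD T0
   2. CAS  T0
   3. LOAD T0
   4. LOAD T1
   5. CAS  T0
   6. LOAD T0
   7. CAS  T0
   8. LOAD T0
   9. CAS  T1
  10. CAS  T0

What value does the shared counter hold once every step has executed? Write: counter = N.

counter = 6

[1] T0.load  rd  (counter 2, T0.r 2)
[2] T0.cas  hit  (counter 3, T0.r 2)
[3] T0.load  rd  (counter 3, T0.r 3)
[4] T1.load  rd  (counter 3, T1.r 3)
[5] T0.cas  hit  (counter 4, T0.r 3)
[6] T0.load  rd  (counter 4, T0.r 4)
[7] T0.cas  hit  (counter 5, T0.r 4)
[8] T0.load  rd  (counter 5, T0.r 5)
[9] T1.cas  miss  (counter 5, T1.r 3)
[10] T0.cas  hit  (counter 6, T0.r 5)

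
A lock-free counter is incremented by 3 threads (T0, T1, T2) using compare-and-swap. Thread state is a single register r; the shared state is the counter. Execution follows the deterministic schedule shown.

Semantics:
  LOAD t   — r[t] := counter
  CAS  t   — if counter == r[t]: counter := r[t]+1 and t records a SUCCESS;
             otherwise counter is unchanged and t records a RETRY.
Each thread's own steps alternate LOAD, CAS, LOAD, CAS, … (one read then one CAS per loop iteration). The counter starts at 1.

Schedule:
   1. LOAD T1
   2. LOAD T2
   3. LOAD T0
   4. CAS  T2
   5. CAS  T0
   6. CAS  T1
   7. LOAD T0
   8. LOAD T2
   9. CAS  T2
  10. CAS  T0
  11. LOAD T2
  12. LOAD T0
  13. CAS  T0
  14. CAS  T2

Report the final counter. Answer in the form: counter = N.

#1 T1 reads 1
#2 T2 reads 1
#3 T0 reads 1
#4 T2 CAS(1→2) writes; counter now 2
#5 T0 CAS(1→2) fails; counter now 2
#6 T1 CAS(1→2) fails; counter now 2
#7 T0 reads 2
#8 T2 reads 2
#9 T2 CAS(2→3) writes; counter now 3
#10 T0 CAS(2→3) fails; counter now 3
#11 T2 reads 3
#12 T0 reads 3
#13 T0 CAS(3→4) writes; counter now 4
#14 T2 CAS(3→4) fails; counter now 4

counter = 4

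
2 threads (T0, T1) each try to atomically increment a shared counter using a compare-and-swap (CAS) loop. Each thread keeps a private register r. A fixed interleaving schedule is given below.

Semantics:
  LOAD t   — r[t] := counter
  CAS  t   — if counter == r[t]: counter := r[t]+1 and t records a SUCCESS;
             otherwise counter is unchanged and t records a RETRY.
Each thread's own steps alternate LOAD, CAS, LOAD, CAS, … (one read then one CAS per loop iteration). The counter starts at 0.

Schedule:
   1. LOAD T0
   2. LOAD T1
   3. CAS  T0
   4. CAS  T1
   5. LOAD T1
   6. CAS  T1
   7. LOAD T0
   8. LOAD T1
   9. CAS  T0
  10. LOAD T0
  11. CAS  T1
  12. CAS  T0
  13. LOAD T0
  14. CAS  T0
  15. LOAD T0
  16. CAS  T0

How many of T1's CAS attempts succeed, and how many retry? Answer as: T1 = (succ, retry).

T1 = (1, 2)

#1 T0 reads 0
#2 T1 reads 0
#3 T0 CAS(0→1) writes; counter now 1
#4 T1 CAS(0→1) fails; counter now 1
#5 T1 reads 1
#6 T1 CAS(1→2) writes; counter now 2
#7 T0 reads 2
#8 T1 reads 2
#9 T0 CAS(2→3) writes; counter now 3
#10 T0 reads 3
#11 T1 CAS(2→3) fails; counter now 3
#12 T0 CAS(3→4) writes; counter now 4
#13 T0 reads 4
#14 T0 CAS(4→5) writes; counter now 5
#15 T0 reads 5
#16 T0 CAS(5→6) writes; counter now 6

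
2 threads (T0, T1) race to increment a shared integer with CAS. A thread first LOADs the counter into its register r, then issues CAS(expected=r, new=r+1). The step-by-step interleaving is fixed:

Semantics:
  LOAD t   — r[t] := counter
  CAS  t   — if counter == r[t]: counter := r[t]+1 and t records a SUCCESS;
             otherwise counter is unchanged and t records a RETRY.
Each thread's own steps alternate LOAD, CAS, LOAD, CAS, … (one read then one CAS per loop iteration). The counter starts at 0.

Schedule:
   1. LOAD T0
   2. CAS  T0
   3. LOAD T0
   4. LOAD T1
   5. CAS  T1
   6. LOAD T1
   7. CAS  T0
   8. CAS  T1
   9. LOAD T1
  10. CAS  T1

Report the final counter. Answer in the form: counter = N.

counter = 4

step 1: T0 LOAD ⇒ load; ctr=0 reg=0
step 2: T0 CAS ⇒ ok; ctr=1 reg=0
step 3: T0 LOAD ⇒ load; ctr=1 reg=1
step 4: T1 LOAD ⇒ load; ctr=1 reg=1
step 5: T1 CAS ⇒ ok; ctr=2 reg=1
step 6: T1 LOAD ⇒ load; ctr=2 reg=2
step 7: T0 CAS ⇒ retry; ctr=2 reg=1
step 8: T1 CAS ⇒ ok; ctr=3 reg=2
step 9: T1 LOAD ⇒ load; ctr=3 reg=3
step 10: T1 CAS ⇒ ok; ctr=4 reg=3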